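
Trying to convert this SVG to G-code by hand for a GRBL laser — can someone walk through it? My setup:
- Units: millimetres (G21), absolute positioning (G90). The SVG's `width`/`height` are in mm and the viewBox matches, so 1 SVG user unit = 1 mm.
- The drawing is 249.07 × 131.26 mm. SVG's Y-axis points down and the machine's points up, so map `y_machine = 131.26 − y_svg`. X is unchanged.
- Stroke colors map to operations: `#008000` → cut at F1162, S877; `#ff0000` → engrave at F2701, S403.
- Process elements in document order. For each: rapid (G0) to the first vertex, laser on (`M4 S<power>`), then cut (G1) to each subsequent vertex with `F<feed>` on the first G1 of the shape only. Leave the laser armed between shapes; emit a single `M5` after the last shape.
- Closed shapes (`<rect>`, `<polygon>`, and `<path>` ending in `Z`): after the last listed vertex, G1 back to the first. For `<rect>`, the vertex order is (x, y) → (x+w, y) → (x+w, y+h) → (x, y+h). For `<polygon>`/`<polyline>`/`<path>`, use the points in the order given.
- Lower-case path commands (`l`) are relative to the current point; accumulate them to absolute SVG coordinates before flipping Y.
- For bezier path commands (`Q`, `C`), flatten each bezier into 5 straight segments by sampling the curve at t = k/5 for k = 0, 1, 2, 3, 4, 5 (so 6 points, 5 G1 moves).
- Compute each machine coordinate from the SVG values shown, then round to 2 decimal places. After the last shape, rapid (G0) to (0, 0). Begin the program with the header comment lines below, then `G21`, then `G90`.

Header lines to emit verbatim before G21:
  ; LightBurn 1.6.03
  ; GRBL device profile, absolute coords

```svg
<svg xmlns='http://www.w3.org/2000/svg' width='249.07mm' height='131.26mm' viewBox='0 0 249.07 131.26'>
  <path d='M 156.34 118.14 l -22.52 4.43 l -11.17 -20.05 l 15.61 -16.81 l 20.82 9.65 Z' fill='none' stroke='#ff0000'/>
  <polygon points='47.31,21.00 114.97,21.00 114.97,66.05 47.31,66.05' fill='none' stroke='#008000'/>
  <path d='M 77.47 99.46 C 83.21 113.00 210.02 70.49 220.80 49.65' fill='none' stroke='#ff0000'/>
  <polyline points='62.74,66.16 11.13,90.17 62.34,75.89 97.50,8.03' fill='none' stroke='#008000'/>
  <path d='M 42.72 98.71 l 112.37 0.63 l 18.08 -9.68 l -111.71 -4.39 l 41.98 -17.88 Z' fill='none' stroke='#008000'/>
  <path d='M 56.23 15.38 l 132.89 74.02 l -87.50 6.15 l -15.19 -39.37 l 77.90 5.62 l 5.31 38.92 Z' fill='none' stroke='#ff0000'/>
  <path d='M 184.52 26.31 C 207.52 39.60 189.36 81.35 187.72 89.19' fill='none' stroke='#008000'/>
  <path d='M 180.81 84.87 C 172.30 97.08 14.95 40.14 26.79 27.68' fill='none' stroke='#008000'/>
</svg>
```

1 u = 1 mm; y_m = 131.26 − y.

[1] `<path>` regular polygon, #ff0000→engrave S403 F2701: (156.34,13.12) → (133.82,8.69) → (122.65,28.74) → (138.26,45.55) → (159.08,35.90) → (156.34,13.12) (closed)

[2] `<polygon>` rectangle, #008000→cut S877 F1162: (47.31,110.26) → (114.97,110.26) → (114.97,65.21) → (47.31,65.21) → (47.31,110.26) (closed)

[3] `<path>` cubic bezier, #ff0000→engrave S403 F2701: (77.47,31.80) → (93.55,29.78) → (127.30,37.48) → (167.34,51.17) → (202.31,67.13) → (220.80,81.61)

[4] `<polyline>` open polyline, #008000→cut S877 F1162: (62.74,65.10) → (11.13,41.09) → (62.34,55.37) → (97.50,123.23)

[5] `<path>` closed polygon, #008000→cut S877 F1162: (42.72,32.55) → (155.09,31.92) → (173.17,41.60) → (61.46,45.99) → (103.44,63.87) → (42.72,32.55) (closed)

[6] `<path>` closed polygon, #ff0000→engrave S403 F2701: (56.23,115.88) → (189.12,41.86) → (101.62,35.71) → (86.43,75.08) → (164.33,69.46) → (169.64,30.54) → (56.23,115.88) (closed)

[7] `<path>` cubic bezier, #008000→cut S877 F1162: (184.52,104.95) → (193.84,94.06) → (196.05,79.33) → (193.93,63.76) → (190.22,50.34) → (187.72,42.07)

[8] `<path>` cubic bezier, #008000→cut S877 F1162: (180.81,46.39) → (160.39,46.45) → (119.51,57.66) → (73.44,74.55) → (37.44,91.68) → (26.79,103.58)

; LightBurn 1.6.03
; GRBL device profile, absolute coords
G21
G90
G0 X156.34 Y13.12
M4 S403
G1 X133.82 Y8.69 F2701
G1 X122.65 Y28.74
G1 X138.26 Y45.55
G1 X159.08 Y35.90
G1 X156.34 Y13.12
G0 X47.31 Y110.26
M4 S877
G1 X114.97 Y110.26 F1162
G1 X114.97 Y65.21
G1 X47.31 Y65.21
G1 X47.31 Y110.26
G0 X77.47 Y31.80
M4 S403
G1 X93.55 Y29.78 F2701
G1 X127.30 Y37.48
G1 X167.34 Y51.17
G1 X202.31 Y67.13
G1 X220.80 Y81.61
G0 X62.74 Y65.10
M4 S877
G1 X11.13 Y41.09 F1162
G1 X62.34 Y55.37
G1 X97.50 Y123.23
G0 X42.72 Y32.55
M4 S877
G1 X155.09 Y31.92 F1162
G1 X173.17 Y41.60
G1 X61.46 Y45.99
G1 X103.44 Y63.87
G1 X42.72 Y32.55
G0 X56.23 Y115.88
M4 S403
G1 X189.12 Y41.86 F2701
G1 X101.62 Y35.71
G1 X86.43 Y75.08
G1 X164.33 Y69.46
G1 X169.64 Y30.54
G1 X56.23 Y115.88
G0 X184.52 Y104.95
M4 S877
G1 X193.84 Y94.06 F1162
G1 X196.05 Y79.33
G1 X193.93 Y63.76
G1 X190.22 Y50.34
G1 X187.72 Y42.07
G0 X180.81 Y46.39
M4 S877
G1 X160.39 Y46.45 F1162
G1 X119.51 Y57.66
G1 X73.44 Y74.55
G1 X37.44 Y91.68
G1 X26.79 Y103.58
M5
G0 X0.00 Y0.00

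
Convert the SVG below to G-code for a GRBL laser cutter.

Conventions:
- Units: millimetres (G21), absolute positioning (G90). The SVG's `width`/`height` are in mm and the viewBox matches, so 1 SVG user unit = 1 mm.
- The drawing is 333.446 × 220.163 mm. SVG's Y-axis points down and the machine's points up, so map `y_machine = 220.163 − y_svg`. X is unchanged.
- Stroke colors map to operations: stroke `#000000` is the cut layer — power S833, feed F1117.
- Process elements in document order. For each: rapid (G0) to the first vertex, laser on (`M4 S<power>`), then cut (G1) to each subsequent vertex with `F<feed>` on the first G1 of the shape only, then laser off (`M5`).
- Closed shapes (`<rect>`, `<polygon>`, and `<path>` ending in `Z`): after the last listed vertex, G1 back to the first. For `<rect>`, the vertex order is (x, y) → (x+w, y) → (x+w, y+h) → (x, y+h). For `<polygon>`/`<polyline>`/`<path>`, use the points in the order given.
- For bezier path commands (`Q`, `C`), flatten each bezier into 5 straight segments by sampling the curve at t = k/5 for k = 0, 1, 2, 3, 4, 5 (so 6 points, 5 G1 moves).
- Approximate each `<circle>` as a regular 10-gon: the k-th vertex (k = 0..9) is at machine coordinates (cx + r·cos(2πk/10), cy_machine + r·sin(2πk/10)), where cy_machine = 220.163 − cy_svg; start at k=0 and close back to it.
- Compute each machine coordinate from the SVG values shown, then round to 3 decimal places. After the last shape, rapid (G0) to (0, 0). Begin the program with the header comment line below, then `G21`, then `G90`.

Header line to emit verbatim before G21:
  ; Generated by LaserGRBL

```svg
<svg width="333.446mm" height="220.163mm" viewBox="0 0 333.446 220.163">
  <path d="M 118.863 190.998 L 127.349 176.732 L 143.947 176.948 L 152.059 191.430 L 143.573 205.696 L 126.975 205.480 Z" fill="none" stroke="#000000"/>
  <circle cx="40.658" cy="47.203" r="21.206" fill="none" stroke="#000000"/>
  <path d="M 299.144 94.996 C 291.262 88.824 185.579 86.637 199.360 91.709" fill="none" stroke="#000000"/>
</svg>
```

; Generated by LaserGRBL
G21
G90
G0 X118.863 Y29.165
M4 S833
G1 X127.349 Y43.431 F1117
G1 X143.947 Y43.215
G1 X152.059 Y28.733
G1 X143.573 Y14.467
G1 X126.975 Y14.683
G1 X118.863 Y29.165
M5
G0 X61.864 Y172.960
M4 S833
G1 X57.814 Y185.425 F1117
G1 X47.211 Y193.128
G1 X34.105 Y193.128
G1 X23.502 Y185.425
G1 X19.452 Y172.960
G1 X23.502 Y160.495
G1 X34.105 Y152.792
G1 X47.211 Y152.792
G1 X57.814 Y160.495
G1 X61.864 Y172.960
M5
G0 X299.144 Y125.167
M4 S833
G1 X284.417 Y128.366 F1117
G1 X256.646 Y130.451
G1 X226.261 Y131.266
G1 X203.689 Y130.652
G1 X199.360 Y128.454
M5
G0 X0.000 Y0.000

Since the viewBox matches the mm dimensions, user units are millimetres directly. The only transform is the Y-flip y_m = 220.163 − y_svg.

Shape 1 is a regular polygon drawn with `<path>`. Its stroke #000000 means cut at S833, F1117. After flipping Y the toolpath is (118.863,29.165) → (127.349,43.431) → (143.947,43.215) → (152.059,28.733) → (143.573,14.467) → (126.975,14.683) → (118.863,29.165), returning to the start.

Shape 2 is a circle drawn with `<circle>`. Its stroke #000000 means cut at S833, F1117. After flipping Y the toolpath is (61.864,172.960) → (57.814,185.425) → (47.211,193.128) → (34.105,193.128) → (23.502,185.425) → (19.452,172.960) → (23.502,160.495) → (34.105,152.792) → (47.211,152.792) → (57.814,160.495) → (61.864,172.960), returning to the start.

Shape 3 is a cubic bezier drawn with `<path>`. Its stroke #000000 means cut at S833, F1117. After flipping Y the toolpath is (299.144,125.167) → (284.417,128.366) → (256.646,130.451) → (226.261,131.266) → (203.689,130.652) → (199.360,128.454).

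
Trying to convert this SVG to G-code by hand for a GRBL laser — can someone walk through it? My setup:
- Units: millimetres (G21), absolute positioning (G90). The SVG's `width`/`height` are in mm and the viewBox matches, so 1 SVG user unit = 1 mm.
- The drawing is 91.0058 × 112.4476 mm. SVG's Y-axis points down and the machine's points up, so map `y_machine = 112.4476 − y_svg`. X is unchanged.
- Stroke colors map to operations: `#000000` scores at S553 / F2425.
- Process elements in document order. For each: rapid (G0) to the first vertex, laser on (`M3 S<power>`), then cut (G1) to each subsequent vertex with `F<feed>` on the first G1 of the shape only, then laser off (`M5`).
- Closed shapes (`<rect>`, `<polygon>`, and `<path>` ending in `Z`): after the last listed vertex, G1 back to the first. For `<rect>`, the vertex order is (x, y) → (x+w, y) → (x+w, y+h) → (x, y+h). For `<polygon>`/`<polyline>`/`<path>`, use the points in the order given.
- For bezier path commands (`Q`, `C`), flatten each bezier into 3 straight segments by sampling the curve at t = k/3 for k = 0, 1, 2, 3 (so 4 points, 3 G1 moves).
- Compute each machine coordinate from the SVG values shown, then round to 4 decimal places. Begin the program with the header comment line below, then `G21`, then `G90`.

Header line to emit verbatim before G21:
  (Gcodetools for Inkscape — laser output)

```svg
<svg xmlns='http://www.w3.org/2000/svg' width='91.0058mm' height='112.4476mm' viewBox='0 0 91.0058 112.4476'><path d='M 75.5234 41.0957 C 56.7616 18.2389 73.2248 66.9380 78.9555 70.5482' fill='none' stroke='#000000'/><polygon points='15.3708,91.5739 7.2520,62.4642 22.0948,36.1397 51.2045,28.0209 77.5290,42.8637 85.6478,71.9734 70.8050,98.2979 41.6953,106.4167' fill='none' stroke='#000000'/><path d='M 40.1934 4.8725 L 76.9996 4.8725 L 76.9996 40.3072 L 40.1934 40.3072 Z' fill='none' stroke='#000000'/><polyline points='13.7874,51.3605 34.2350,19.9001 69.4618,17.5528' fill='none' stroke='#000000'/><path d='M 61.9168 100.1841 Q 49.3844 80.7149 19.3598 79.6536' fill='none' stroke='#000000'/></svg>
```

(Gcodetools for Inkscape — laser output)
G21
G90
G0 X75.5234 Y71.3519
M3 S553
G1 X66.8011 Y74.6769 F2425
G1 X71.3494 Y56.2191
G1 X78.9555 Y41.8994
M5
G0 X15.3708 Y20.8737
M3 S553
G1 X7.2520 Y49.9834 F2425
G1 X22.0948 Y76.3079
G1 X51.2045 Y84.4267
G1 X77.5290 Y69.5839
G1 X85.6478 Y40.4742
G1 X70.8050 Y14.1497
G1 X41.6953 Y6.0309
G1 X15.3708 Y20.8737
M5
G0 X40.1934 Y107.5751
M3 S553
G1 X76.9996 Y107.5751 F2425
G1 X76.9996 Y72.1404
G1 X40.1934 Y72.1404
G1 X40.1934 Y107.5751
M5
G0 X13.7874 Y61.0871
M3 S553
G1 X34.2350 Y92.5475 F2425
G1 X69.4618 Y94.8948
M5
G0 X61.9168 Y12.2635
M3 S553
G1 X51.6183 Y23.1976 F2425
G1 X37.4326 Y30.0411
G1 X19.3598 Y32.7940
M5

1 u = 1 mm; y_m = 112.4476 − y.

[1] `<path>` cubic bezier, #000000→score S553 F2425: (75.5234,71.3519) → (66.8011,74.6769) → (71.3494,56.2191) → (78.9555,41.8994)

[2] `<polygon>` regular polygon, #000000→score S553 F2425: (15.3708,20.8737) → (7.2520,49.9834) → (22.0948,76.3079) → (51.2045,84.4267) → (77.5290,69.5839) → (85.6478,40.4742) → (70.8050,14.1497) → (41.6953,6.0309) → (15.3708,20.8737) (closed)

[3] `<path>` rectangle, #000000→score S553 F2425: (40.1934,107.5751) → (76.9996,107.5751) → (76.9996,72.1404) → (40.1934,72.1404) → (40.1934,107.5751) (closed)

[4] `<polyline>` open polyline, #000000→score S553 F2425: (13.7874,61.0871) → (34.2350,92.5475) → (69.4618,94.8948)

[5] `<path>` quadratic bezier, #000000→score S553 F2425: (61.9168,12.2635) → (51.6183,23.1976) → (37.4326,30.0411) → (19.3598,32.7940)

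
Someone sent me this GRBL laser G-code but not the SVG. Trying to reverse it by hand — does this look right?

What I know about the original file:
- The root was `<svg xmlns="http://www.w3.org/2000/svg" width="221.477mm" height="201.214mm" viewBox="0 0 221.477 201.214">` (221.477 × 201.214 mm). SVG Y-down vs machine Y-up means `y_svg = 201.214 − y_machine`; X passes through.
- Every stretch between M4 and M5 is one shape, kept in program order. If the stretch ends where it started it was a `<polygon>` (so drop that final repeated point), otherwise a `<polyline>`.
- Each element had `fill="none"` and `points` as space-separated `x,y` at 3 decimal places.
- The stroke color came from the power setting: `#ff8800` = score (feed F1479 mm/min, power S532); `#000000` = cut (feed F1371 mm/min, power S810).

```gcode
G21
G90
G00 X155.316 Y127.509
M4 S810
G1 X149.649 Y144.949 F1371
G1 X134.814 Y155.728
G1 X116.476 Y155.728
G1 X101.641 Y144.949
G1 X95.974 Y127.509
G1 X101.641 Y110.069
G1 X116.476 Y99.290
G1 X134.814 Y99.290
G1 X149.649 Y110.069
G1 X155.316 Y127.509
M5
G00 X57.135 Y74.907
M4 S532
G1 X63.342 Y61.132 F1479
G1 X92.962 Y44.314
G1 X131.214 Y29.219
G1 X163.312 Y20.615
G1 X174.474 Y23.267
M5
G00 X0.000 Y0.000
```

<svg xmlns="http://www.w3.org/2000/svg" width="221.477mm" height="201.214mm" viewBox="0 0 221.477 201.214">
  <polygon points="155.316,73.705 149.649,56.265 134.814,45.486 116.476,45.486 101.641,56.265 95.974,73.705 101.641,91.145 116.476,101.924 134.814,101.924 149.649,91.145" fill="none" stroke="#000000"/>
  <polyline points="57.135,126.307 63.342,140.082 92.962,156.900 131.214,171.995 163.312,180.599 174.474,177.947" fill="none" stroke="#ff8800"/>
</svg>

y_svg = 201.214 − y_m.

[1] S810→`#000000` (cut); closed run; points: 155.316,73.705 149.649,56.265 134.814,45.486 116.476,45.486 101.641,56.265 95.974,73.705 101.641,91.145 116.476,101.924 134.814,101.924 149.649,91.145

[2] S532→`#ff8800` (score); open run; points: 57.135,126.307 63.342,140.082 92.962,156.900 131.214,171.995 163.312,180.599 174.474,177.947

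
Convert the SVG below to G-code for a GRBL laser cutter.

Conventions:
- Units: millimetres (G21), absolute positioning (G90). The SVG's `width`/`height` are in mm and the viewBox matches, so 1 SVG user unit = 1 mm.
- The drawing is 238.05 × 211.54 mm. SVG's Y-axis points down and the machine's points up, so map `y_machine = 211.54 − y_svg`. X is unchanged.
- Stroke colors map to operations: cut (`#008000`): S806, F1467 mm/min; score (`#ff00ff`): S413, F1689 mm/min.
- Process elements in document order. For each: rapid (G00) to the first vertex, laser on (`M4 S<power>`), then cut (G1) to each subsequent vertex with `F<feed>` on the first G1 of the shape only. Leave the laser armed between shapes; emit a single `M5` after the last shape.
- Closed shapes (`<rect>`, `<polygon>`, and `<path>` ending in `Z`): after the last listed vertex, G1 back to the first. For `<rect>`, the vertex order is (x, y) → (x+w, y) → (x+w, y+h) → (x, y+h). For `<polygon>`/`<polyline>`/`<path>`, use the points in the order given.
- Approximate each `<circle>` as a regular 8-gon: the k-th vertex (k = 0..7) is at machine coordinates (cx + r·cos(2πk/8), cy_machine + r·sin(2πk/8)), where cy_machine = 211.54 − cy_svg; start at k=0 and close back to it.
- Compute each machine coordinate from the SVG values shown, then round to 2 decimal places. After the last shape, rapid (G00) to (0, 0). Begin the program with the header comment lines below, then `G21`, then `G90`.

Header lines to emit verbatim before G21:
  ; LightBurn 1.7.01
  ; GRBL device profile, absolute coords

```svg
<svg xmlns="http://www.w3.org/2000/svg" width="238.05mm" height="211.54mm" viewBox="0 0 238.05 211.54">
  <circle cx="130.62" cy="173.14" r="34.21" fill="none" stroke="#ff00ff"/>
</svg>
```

1 u = 1 mm; y_m = 211.54 − y.

[1] `<circle>` circle, #ff00ff→score S413 F1689: (164.83,38.40) → (154.81,62.59) → (130.62,72.61) → (106.43,62.59) → (96.41,38.40) → (106.43,14.21) → (130.62,4.19) → (154.81,14.21) → (164.83,38.40) (closed)

; LightBurn 1.7.01
; GRBL device profile, absolute coords
G21
G90
G00 X164.83 Y38.40
M4 S413
G1 X154.81 Y62.59 F1689
G1 X130.62 Y72.61
G1 X106.43 Y62.59
G1 X96.41 Y38.40
G1 X106.43 Y14.21
G1 X130.62 Y4.19
G1 X154.81 Y14.21
G1 X164.83 Y38.40
M5
G00 X0.00 Y0.00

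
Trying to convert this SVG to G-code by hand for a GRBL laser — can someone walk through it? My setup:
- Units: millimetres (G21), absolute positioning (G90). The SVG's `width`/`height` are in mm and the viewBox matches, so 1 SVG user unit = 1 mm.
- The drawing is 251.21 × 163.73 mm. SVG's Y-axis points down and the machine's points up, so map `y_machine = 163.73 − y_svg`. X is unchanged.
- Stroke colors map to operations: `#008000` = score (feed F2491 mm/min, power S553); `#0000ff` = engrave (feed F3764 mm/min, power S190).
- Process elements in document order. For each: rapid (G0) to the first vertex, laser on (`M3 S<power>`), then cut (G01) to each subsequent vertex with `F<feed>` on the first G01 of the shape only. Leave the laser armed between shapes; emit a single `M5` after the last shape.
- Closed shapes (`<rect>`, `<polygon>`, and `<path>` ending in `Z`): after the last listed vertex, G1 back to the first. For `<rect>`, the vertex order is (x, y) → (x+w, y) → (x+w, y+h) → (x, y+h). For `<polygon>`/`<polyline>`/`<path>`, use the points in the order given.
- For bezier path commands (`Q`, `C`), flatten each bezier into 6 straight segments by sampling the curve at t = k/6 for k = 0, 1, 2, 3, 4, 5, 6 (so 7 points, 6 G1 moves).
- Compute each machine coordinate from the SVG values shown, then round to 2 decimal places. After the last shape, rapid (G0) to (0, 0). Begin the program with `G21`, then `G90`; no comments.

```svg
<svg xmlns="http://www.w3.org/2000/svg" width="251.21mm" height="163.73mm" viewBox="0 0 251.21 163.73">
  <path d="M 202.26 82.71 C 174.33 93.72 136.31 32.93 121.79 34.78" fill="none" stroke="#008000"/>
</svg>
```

G21
G90
G0 X202.26 Y81.02
M3 S553
G01 X187.61 Y80.88 F2491
G01 X172.21 Y88.96
G01 X157.00 Y101.55
G01 X142.90 Y114.90
G01 X130.85 Y125.28
G01 X121.79 Y128.95
M5
G0 X0.00 Y0.00

1 u = 1 mm; y_m = 163.73 − y.

[1] `<path>` cubic bezier, #008000→score S553 F2491: (202.26,81.02) → (187.61,80.88) → (172.21,88.96) → (157.00,101.55) → (142.90,114.90) → (130.85,125.28) → (121.79,128.95)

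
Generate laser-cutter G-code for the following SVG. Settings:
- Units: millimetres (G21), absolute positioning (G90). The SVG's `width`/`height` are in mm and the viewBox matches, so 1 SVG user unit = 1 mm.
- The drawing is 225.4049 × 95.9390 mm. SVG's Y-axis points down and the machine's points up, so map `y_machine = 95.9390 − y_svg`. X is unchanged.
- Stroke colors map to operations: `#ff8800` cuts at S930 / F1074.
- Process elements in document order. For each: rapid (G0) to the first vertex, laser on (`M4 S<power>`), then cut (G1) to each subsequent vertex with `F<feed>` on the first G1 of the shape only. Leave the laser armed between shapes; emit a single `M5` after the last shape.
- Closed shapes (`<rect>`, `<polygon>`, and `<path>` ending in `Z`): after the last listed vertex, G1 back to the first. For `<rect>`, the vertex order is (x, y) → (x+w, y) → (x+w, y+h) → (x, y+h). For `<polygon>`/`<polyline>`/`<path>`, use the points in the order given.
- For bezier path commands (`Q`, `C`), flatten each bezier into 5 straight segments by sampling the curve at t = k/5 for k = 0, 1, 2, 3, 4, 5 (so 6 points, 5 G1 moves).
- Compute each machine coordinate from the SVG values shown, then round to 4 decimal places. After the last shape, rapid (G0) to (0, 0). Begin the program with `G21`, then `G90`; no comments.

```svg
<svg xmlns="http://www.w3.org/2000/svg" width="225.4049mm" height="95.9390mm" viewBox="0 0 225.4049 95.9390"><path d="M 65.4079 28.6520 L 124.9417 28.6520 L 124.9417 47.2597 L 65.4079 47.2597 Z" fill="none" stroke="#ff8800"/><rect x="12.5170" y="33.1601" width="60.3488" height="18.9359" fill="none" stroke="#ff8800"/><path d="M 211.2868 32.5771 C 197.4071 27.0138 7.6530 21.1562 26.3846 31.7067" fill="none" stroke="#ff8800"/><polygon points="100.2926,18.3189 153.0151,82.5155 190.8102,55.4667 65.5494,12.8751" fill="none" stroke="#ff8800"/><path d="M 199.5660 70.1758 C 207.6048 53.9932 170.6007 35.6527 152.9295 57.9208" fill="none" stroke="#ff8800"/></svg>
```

viewBox `0 0 225.4049 95.9390` with mm width/height → 1 unit = 1 mm. Flip: y_m = 95.9390 − y_svg.

**Shape 1** — `<path>` rectangle, stroke `#ff8800` → cut (S930, F1074). Machine vertices: (65.4079,67.2870) → (124.9417,67.2870) → (124.9417,48.6793) → (65.4079,48.6793) → (65.4079,67.2870). Closed: final G1 returns to the first vertex.

**Shape 2** — `<rect>` rectangle, stroke `#ff8800` → cut (S930, F1074). Machine vertices: (12.5170,62.7789) → (72.8658,62.7789) → (72.8658,43.8430) → (12.5170,43.8430) → (12.5170,62.7789). Closed: final G1 returns to the first vertex.

**Shape 3** — `<path>` cubic bezier, stroke `#ff8800` → cut (S930, F1074). Control points (SVG): P0=(211.2868,32.5771), P1=(197.4071,27.0138), P2=(7.6530,21.1562), P3=(26.3846,31.7067); sampled at t=k/5. Machine vertices: (211.2868,63.3619) → (184.9289,66.6016) → (134.8105,69.1102) → (79.3808,70.0860) → (37.0890,68.7272) → (26.3846,64.2323). Open path.

**Shape 4** — `<polygon>` closed polygon, stroke `#ff8800` → cut (S930, F1074). Machine vertices: (100.2926,77.6201) → (153.0151,13.4235) → (190.8102,40.4723) → (65.5494,83.0639) → (100.2926,77.6201). Closed: final G1 returns to the first vertex.

**Shape 5** — `<path>` cubic bezier, stroke `#ff8800` → cut (S930, F1074). Control points (SVG): P0=(199.5660,70.1758), P1=(207.6048,53.9932), P2=(170.6007,35.6527), P3=(152.9295,57.9208); sampled at t=k/5. Machine vertices: (199.5660,25.7632) → (199.4991,35.3896) → (191.7120,43.4811) → (179.2947,47.9848) → (165.3372,46.8482) → (152.9295,38.0182). Open path.

G21
G90
G0 X65.4079 Y67.2870
M4 S930
G1 X124.9417 Y67.2870 F1074
G1 X124.9417 Y48.6793
G1 X65.4079 Y48.6793
G1 X65.4079 Y67.2870
G0 X12.5170 Y62.7789
M4 S930
G1 X72.8658 Y62.7789 F1074
G1 X72.8658 Y43.8430
G1 X12.5170 Y43.8430
G1 X12.5170 Y62.7789
G0 X211.2868 Y63.3619
M4 S930
G1 X184.9289 Y66.6016 F1074
G1 X134.8105 Y69.1102
G1 X79.3808 Y70.0860
G1 X37.0890 Y68.7272
G1 X26.3846 Y64.2323
G0 X100.2926 Y77.6201
M4 S930
G1 X153.0151 Y13.4235 F1074
G1 X190.8102 Y40.4723
G1 X65.5494 Y83.0639
G1 X100.2926 Y77.6201
G0 X199.5660 Y25.7632
M4 S930
G1 X199.4991 Y35.3896 F1074
G1 X191.7120 Y43.4811
G1 X179.2947 Y47.9848
G1 X165.3372 Y46.8482
G1 X152.9295 Y38.0182
M5
G0 X0.0000 Y0.0000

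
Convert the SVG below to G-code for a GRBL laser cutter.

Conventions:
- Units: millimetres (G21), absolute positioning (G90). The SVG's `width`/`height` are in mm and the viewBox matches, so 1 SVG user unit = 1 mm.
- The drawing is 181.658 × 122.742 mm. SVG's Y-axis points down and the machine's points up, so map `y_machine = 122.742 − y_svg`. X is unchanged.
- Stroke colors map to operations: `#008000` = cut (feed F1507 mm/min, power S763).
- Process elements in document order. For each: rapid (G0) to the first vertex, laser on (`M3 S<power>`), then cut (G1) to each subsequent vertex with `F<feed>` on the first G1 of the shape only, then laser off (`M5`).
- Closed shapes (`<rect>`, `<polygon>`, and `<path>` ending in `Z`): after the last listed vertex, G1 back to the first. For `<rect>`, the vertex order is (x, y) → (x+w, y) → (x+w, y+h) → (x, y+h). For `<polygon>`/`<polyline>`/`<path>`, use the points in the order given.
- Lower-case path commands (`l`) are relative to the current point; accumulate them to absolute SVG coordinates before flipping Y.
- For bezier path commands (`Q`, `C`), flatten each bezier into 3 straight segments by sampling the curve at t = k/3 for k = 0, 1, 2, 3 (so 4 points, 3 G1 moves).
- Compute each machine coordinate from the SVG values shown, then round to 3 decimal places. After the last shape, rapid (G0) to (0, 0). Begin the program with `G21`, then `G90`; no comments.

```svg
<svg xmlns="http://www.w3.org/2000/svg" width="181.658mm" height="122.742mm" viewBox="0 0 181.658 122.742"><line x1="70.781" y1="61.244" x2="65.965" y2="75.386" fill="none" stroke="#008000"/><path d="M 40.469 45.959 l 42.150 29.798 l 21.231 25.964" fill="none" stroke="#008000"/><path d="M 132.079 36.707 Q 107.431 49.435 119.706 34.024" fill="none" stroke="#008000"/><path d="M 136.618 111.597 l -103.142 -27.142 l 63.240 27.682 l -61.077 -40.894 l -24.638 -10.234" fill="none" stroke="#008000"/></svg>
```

1 u = 1 mm; y_m = 122.742 − y.

[1] `<line>` line segment, #008000→cut S763 F1507: (70.781,61.498) → (65.965,47.356)

[2] `<path>` open polyline, #008000→cut S763 F1507: (40.469,76.783) → (82.619,46.985) → (103.850,21.021)

[3] `<path>` quadratic bezier, #008000→cut S763 F1507: (132.079,86.035) → (119.750,80.676) → (115.625,81.571) → (119.706,88.718)

[4] `<path>` open polyline, #008000→cut S763 F1507: (136.618,11.145) → (33.476,38.287) → (96.716,10.605) → (35.639,51.499) → (11.001,61.733)

G21
G90
G0 X70.781 Y61.498
M3 S763
G1 X65.965 Y47.356 F1507
M5
G0 X40.469 Y76.783
M3 S763
G1 X82.619 Y46.985 F1507
G1 X103.850 Y21.021
M5
G0 X132.079 Y86.035
M3 S763
G1 X119.750 Y80.676 F1507
G1 X115.625 Y81.571
G1 X119.706 Y88.718
M5
G0 X136.618 Y11.145
M3 S763
G1 X33.476 Y38.287 F1507
G1 X96.716 Y10.605
G1 X35.639 Y51.499
G1 X11.001 Y61.733
M5
G0 X0.000 Y0.000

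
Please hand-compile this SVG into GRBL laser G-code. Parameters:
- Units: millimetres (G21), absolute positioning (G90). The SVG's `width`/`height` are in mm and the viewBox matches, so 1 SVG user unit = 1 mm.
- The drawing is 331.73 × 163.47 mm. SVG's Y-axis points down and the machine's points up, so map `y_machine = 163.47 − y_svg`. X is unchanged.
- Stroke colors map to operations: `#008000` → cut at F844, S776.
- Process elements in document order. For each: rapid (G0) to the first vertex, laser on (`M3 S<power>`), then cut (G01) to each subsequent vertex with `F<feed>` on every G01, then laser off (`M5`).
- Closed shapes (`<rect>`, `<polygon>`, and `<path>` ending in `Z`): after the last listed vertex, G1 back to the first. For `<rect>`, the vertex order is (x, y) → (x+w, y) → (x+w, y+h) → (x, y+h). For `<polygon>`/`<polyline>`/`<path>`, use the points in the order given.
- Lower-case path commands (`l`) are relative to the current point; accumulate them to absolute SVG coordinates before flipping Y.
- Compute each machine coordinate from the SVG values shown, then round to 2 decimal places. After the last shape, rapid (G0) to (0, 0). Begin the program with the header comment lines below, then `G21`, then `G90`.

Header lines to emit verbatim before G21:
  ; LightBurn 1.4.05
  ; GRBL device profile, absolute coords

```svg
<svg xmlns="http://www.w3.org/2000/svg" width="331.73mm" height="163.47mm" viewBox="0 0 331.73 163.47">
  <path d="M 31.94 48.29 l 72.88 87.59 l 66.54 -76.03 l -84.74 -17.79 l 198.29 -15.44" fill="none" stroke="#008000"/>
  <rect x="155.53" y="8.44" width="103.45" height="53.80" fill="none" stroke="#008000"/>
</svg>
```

; LightBurn 1.4.05
; GRBL device profile, absolute coords
G21
G90
G0 X31.94 Y115.18
M3 S776
G01 X104.82 Y27.59 F844
G01 X171.36 Y103.62 F844
G01 X86.62 Y121.41 F844
G01 X284.91 Y136.85 F844
M5
G0 X155.53 Y155.03
M3 S776
G01 X258.98 Y155.03 F844
G01 X258.98 Y101.23 F844
G01 X155.53 Y101.23 F844
G01 X155.53 Y155.03 F844
M5
G0 X0.00 Y0.00

Since the viewBox matches the mm dimensions, user units are millimetres directly. The only transform is the Y-flip y_m = 163.47 − y_svg.

Shape 1 is a open polyline drawn with `<path>`. Its stroke #008000 means cut at S776, F844. After flipping Y the toolpath is (31.94,115.18) → (104.82,27.59) → (171.36,103.62) → (86.62,121.41) → (284.91,136.85).

Shape 2 is a rectangle drawn with `<rect>`. Its stroke #008000 means cut at S776, F844. After flipping Y the toolpath is (155.53,155.03) → (258.98,155.03) → (258.98,101.23) → (155.53,101.23) → (155.53,155.03), returning to the start.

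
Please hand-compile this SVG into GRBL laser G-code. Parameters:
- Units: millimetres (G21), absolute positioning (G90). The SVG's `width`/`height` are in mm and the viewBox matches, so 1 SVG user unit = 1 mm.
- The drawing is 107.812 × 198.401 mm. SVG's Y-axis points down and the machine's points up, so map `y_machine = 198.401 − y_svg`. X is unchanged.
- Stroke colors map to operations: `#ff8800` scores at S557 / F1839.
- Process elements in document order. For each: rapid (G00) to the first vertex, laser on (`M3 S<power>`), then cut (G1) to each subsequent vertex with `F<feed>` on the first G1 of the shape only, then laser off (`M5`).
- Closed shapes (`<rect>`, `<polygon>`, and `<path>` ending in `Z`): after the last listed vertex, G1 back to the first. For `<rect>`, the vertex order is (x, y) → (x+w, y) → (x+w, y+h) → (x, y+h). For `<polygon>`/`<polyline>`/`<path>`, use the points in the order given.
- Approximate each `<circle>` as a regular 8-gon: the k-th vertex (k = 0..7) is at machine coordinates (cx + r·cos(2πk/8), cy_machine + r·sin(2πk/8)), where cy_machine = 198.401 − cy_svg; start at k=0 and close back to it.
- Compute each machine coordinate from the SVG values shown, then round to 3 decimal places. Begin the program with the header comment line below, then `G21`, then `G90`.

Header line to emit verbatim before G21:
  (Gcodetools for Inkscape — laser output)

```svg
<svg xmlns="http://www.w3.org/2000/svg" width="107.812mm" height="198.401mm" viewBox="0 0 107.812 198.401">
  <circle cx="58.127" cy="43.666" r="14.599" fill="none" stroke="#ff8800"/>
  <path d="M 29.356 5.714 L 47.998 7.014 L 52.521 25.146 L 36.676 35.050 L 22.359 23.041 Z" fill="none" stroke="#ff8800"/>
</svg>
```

viewBox `0 0 107.812 198.401` with mm width/height → 1 unit = 1 mm. Flip: y_m = 198.401 − y_svg.

**Shape 1** — `<circle>` circle, stroke `#ff8800` → score (S557, F1839). Machine vertices: (72.726,154.735) → (68.450,165.058) → (58.127,169.334) → (47.804,165.058) → (43.528,154.735) → (47.804,144.412) → (58.127,140.136) → (68.450,144.412) → (72.726,154.735). Closed: final G1 returns to the first vertex.

**Shape 2** — `<path>` regular polygon, stroke `#ff8800` → score (S557, F1839). Machine vertices: (29.356,192.687) → (47.998,191.387) → (52.521,173.255) → (36.676,163.351) → (22.359,175.360) → (29.356,192.687). Closed: final G1 returns to the first vertex.

(Gcodetools for Inkscape — laser output)
G21
G90
G00 X72.726 Y154.735
M3 S557
G1 X68.450 Y165.058 F1839
G1 X58.127 Y169.334
G1 X47.804 Y165.058
G1 X43.528 Y154.735
G1 X47.804 Y144.412
G1 X58.127 Y140.136
G1 X68.450 Y144.412
G1 X72.726 Y154.735
M5
G00 X29.356 Y192.687
M3 S557
G1 X47.998 Y191.387 F1839
G1 X52.521 Y173.255
G1 X36.676 Y163.351
G1 X22.359 Y175.360
G1 X29.356 Y192.687
M5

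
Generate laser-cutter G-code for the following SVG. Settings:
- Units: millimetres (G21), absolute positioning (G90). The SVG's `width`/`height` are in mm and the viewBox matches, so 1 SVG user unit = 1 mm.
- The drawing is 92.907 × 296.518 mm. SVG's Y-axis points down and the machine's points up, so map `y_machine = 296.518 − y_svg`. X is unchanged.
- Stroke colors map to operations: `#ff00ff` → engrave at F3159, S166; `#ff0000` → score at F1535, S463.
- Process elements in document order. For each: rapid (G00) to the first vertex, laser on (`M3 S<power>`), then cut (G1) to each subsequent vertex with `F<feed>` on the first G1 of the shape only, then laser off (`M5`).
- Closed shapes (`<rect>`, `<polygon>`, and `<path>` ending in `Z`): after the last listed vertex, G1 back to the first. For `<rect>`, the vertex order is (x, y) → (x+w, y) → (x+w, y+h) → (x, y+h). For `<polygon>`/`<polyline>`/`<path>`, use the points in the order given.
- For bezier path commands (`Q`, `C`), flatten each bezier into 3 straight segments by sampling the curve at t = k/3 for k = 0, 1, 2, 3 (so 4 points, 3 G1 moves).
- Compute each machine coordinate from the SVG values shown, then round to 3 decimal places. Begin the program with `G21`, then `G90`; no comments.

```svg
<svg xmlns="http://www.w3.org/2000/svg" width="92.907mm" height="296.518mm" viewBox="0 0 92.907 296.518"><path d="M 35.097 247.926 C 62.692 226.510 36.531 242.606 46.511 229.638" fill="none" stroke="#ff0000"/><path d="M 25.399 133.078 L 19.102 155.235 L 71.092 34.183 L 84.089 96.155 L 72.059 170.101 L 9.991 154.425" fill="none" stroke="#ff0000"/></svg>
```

viewBox `0 0 92.907 296.518` with mm width/height → 1 unit = 1 mm. Flip: y_m = 296.518 − y_svg.

**Shape 1** — `<path>` cubic bezier, stroke `#ff0000` → score (S463, F1535). Control points (SVG): P0=(35.097,247.926), P1=(62.692,226.510), P2=(36.531,242.606), P3=(46.511,229.638); sampled at t=k/3. Machine vertices: (35.097,48.592) → (48.103,59.970) → (45.248,61.134) → (46.511,66.880). Open path.

**Shape 2** — `<path>` open polyline, stroke `#ff0000` → score (S463, F1535). Machine vertices: (25.399,163.440) → (19.102,141.283) → (71.092,262.335) → (84.089,200.363) → (72.059,126.417) → (9.991,142.093). Open path.

G21
G90
G00 X35.097 Y48.592
M3 S463
G1 X48.103 Y59.970 F1535
G1 X45.248 Y61.134
G1 X46.511 Y66.880
M5
G00 X25.399 Y163.440
M3 S463
G1 X19.102 Y141.283 F1535
G1 X71.092 Y262.335
G1 X84.089 Y200.363
G1 X72.059 Y126.417
G1 X9.991 Y142.093
M5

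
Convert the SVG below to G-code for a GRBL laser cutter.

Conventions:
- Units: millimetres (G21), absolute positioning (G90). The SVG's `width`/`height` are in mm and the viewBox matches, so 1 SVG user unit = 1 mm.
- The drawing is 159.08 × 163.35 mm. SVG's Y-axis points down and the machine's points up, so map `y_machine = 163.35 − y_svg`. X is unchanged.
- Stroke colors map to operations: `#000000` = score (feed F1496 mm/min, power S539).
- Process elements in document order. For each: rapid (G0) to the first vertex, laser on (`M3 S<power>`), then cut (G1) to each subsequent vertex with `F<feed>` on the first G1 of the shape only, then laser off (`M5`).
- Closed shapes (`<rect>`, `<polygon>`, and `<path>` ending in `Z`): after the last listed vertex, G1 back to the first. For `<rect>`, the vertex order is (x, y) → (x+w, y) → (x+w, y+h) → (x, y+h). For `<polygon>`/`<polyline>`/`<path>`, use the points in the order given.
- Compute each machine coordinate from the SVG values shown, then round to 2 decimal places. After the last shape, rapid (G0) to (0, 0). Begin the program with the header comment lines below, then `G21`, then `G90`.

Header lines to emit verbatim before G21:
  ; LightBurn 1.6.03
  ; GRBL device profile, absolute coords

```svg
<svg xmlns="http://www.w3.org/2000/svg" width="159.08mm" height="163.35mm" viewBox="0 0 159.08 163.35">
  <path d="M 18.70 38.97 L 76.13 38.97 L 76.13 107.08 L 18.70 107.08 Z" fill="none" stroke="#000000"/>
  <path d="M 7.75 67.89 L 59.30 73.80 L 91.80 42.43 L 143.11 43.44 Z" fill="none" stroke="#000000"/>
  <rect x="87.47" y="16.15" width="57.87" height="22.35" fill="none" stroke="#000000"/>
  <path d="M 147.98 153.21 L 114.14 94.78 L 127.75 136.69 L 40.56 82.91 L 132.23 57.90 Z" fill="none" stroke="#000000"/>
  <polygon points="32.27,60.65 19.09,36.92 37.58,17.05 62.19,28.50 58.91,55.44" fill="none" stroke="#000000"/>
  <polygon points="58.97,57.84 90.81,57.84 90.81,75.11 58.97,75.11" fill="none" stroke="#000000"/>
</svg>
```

; LightBurn 1.6.03
; GRBL device profile, absolute coords
G21
G90
G0 X18.70 Y124.38
M3 S539
G1 X76.13 Y124.38 F1496
G1 X76.13 Y56.27
G1 X18.70 Y56.27
G1 X18.70 Y124.38
M5
G0 X7.75 Y95.46
M3 S539
G1 X59.30 Y89.55 F1496
G1 X91.80 Y120.92
G1 X143.11 Y119.91
G1 X7.75 Y95.46
M5
G0 X87.47 Y147.20
M3 S539
G1 X145.34 Y147.20 F1496
G1 X145.34 Y124.85
G1 X87.47 Y124.85
G1 X87.47 Y147.20
M5
G0 X147.98 Y10.14
M3 S539
G1 X114.14 Y68.57 F1496
G1 X127.75 Y26.66
G1 X40.56 Y80.44
G1 X132.23 Y105.45
G1 X147.98 Y10.14
M5
G0 X32.27 Y102.70
M3 S539
G1 X19.09 Y126.43 F1496
G1 X37.58 Y146.30
G1 X62.19 Y134.85
G1 X58.91 Y107.91
G1 X32.27 Y102.70
M5
G0 X58.97 Y105.51
M3 S539
G1 X90.81 Y105.51 F1496
G1 X90.81 Y88.24
G1 X58.97 Y88.24
G1 X58.97 Y105.51
M5
G0 X0.00 Y0.00

viewBox `0 0 159.08 163.35` with mm width/height → 1 unit = 1 mm. Flip: y_m = 163.35 − y_svg.

**Shape 1** — `<path>` rectangle, stroke `#000000` → score (S539, F1496). Machine vertices: (18.70,124.38) → (76.13,124.38) → (76.13,56.27) → (18.70,56.27) → (18.70,124.38). Closed: final G1 returns to the first vertex.

**Shape 2** — `<path>` closed polygon, stroke `#000000` → score (S539, F1496). Machine vertices: (7.75,95.46) → (59.30,89.55) → (91.80,120.92) → (143.11,119.91) → (7.75,95.46). Closed: final G1 returns to the first vertex.

**Shape 3** — `<rect>` rectangle, stroke `#000000` → score (S539, F1496). Machine vertices: (87.47,147.20) → (145.34,147.20) → (145.34,124.85) → (87.47,124.85) → (87.47,147.20). Closed: final G1 returns to the first vertex.

**Shape 4** — `<path>` closed polygon, stroke `#000000` → score (S539, F1496). Machine vertices: (147.98,10.14) → (114.14,68.57) → (127.75,26.66) → (40.56,80.44) → (132.23,105.45) → (147.98,10.14). Closed: final G1 returns to the first vertex.

**Shape 5** — `<polygon>` regular polygon, stroke `#000000` → score (S539, F1496). Machine vertices: (32.27,102.70) → (19.09,126.43) → (37.58,146.30) → (62.19,134.85) → (58.91,107.91) → (32.27,102.70). Closed: final G1 returns to the first vertex.

**Shape 6** — `<polygon>` rectangle, stroke `#000000` → score (S539, F1496). Machine vertices: (58.97,105.51) → (90.81,105.51) → (90.81,88.24) → (58.97,88.24) → (58.97,105.51). Closed: final G1 returns to the first vertex.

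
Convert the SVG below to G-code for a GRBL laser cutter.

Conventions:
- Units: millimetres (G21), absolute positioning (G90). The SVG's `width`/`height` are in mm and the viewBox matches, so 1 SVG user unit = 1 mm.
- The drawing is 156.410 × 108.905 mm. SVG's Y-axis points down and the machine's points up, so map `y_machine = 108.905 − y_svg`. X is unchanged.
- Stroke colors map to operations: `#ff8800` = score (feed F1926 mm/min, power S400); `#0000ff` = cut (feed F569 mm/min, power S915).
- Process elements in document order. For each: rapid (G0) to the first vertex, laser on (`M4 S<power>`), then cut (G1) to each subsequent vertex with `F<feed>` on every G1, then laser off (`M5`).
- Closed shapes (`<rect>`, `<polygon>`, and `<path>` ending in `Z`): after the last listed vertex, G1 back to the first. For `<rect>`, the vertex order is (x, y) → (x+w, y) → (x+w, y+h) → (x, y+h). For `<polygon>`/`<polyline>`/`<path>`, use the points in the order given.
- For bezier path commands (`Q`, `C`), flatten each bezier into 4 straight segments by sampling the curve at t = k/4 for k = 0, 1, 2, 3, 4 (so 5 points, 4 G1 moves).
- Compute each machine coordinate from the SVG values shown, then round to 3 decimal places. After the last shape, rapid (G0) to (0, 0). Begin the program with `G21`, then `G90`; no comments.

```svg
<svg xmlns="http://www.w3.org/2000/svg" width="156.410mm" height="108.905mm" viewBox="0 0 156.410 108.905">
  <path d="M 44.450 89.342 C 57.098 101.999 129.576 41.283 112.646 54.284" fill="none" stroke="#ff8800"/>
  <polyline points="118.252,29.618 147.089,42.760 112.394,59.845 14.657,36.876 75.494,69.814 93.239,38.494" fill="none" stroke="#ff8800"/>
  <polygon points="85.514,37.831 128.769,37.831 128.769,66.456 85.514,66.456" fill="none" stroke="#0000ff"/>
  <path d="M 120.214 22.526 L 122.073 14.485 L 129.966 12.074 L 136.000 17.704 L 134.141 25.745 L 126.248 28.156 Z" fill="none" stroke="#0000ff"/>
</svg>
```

G21
G90
G0 X44.450 Y19.563
M4 S400
G1 X62.822 Y21.529 F1926
G1 X89.640 Y37.221 F1926
G1 X110.911 Y52.848 F1926
G1 X112.646 Y54.621 F1926
M5
G0 X118.252 Y79.287
M4 S400
G1 X147.089 Y66.145 F1926
G1 X112.394 Y49.060 F1926
G1 X14.657 Y72.029 F1926
G1 X75.494 Y39.091 F1926
G1 X93.239 Y70.411 F1926
M5
G0 X85.514 Y71.074
M4 S915
G1 X128.769 Y71.074 F569
G1 X128.769 Y42.449 F569
G1 X85.514 Y42.449 F569
G1 X85.514 Y71.074 F569
M5
G0 X120.214 Y86.379
M4 S915
G1 X122.073 Y94.420 F569
G1 X129.966 Y96.831 F569
G1 X136.000 Y91.201 F569
G1 X134.141 Y83.160 F569
G1 X126.248 Y80.749 F569
G1 X120.214 Y86.379 F569
M5
G0 X0.000 Y0.000

Since the viewBox matches the mm dimensions, user units are millimetres directly. The only transform is the Y-flip y_m = 108.905 − y_svg.

Shape 1 is a cubic bezier drawn with `<path>`. Its stroke #ff8800 means score at S400, F1926. After flipping Y the toolpath is (44.450,19.563) → (62.822,21.529) → (89.640,37.221) → (110.911,52.848) → (112.646,54.621).

Shape 2 is a open polyline drawn with `<polyline>`. Its stroke #ff8800 means score at S400, F1926. After flipping Y the toolpath is (118.252,79.287) → (147.089,66.145) → (112.394,49.060) → (14.657,72.029) → (75.494,39.091) → (93.239,70.411).

Shape 3 is a rectangle drawn with `<polygon>`. Its stroke #0000ff means cut at S915, F569. After flipping Y the toolpath is (85.514,71.074) → (128.769,71.074) → (128.769,42.449) → (85.514,42.449) → (85.514,71.074), returning to the start.

Shape 4 is a regular polygon drawn with `<path>`. Its stroke #0000ff means cut at S915, F569. After flipping Y the toolpath is (120.214,86.379) → (122.073,94.420) → (129.966,96.831) → (136.000,91.201) → (134.141,83.160) → (126.248,80.749) → (120.214,86.379), returning to the start.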